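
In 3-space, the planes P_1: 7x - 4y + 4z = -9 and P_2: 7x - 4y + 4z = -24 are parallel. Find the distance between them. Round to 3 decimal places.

Same normal n = (7, -4, 4) with |n| = √81; distance = |-9 − (-24)| / |n| = 15/√81 ≈ 1.667.

1.667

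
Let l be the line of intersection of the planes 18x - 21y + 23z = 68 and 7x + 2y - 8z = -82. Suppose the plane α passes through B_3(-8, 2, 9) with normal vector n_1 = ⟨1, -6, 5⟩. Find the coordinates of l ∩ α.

(-4, 1, 7)

Direction of l: (18, -21, 23) × (7, 2, -8) = (122, 305, 183).
A point on l: solving the two plane equations with x = -10 gives (-10, -14, -2).
α: n_1·r = n_1·B_3 gives x - 6y + 5z = 25.
Substitute r = (-10, -14, -2) + t(122, 305, 183) into the plane: 64 + (-793)t = 25, so t = 3/61.
Intersection: (-10, -14, -2) + (3/61)·(122, 305, 183) = (-4, 1, 7).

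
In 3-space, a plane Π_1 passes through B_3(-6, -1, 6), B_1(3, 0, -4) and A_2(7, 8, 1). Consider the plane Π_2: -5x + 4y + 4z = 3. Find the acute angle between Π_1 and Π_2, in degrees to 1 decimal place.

B_3B_1 = (9, 1, -10), B_3A_2 = (13, 9, -5); a normal to Π_1 is B_3B_1 × B_3A_2 = (85, -85, 68).
Using B_3: Π_1 has equation 85x - 85y + 68z = -17.
cos θ = |n₁·n₂| / (|n₁||n₂|) = |-493| / (√19074 · √57).
θ = arccos(0.47281) ≈ 61.8°.

61.8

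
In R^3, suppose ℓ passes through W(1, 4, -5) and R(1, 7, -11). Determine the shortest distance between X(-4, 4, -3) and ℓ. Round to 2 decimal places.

5.08

A direction vector for ℓ is R − W = (0, 3, -6).
Taking (1, 4, -5) on ℓ with direction v = (0, 3, -6): w = X − (1, 4, -5) = (-5, 0, 2), and w × v = (-6, -30, -15).
Distance = |w × v| / |v| = √1161 / √45 ≈ 5.08.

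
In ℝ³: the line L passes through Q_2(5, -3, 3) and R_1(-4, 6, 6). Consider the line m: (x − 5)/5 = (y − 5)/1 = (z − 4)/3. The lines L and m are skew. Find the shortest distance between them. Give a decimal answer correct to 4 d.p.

3.8897

A direction vector for L is R_1 − Q_2 = (-9, 9, 3).
m has direction (5, 1, 3) through (5, 5, 4).
Common perpendicular direction n = (-9, 9, 3) × (5, 1, 3) = (24, 42, -54).
With w = (5, 5, 4) − (5, -3, 3) = (0, 8, 1), w · n = 282.
Distance = |w · n| / |n| = |282| / √5256 ≈ 3.8897.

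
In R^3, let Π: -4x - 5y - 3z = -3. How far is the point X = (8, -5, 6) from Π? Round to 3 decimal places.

3.111

n·X − d = (-4)·(8) + (-5)·(-5) + (-3)·(6) − (-3) = -22; |n| = √50.
Distance = |-22| / √50 = 22/√50 ≈ 3.111.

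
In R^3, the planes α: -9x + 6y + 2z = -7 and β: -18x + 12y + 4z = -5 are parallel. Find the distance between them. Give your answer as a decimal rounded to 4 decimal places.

Rescale β by 1/2: -9x + 6y + 2z = -5/2. Then distance = |-7 − (-5/2)| / √121 ≈ 0.4091.

0.4091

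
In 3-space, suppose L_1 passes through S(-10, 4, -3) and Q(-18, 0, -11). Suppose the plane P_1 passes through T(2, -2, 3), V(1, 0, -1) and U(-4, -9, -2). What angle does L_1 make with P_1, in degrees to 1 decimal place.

7.8

A direction vector for L_1 is Q − S = (-8, -4, -8).
TV = (-1, 2, -4), TU = (-6, -7, -5); a normal to P_1 is TV × TU = (-38, 19, 19).
Using T: P_1 has equation -38x + 19y + 19z = -57.
sin θ = |n·v| / (|n||v|) = |76| / (√2166 · √144) = 0.13608.
θ ≈ 7.8°.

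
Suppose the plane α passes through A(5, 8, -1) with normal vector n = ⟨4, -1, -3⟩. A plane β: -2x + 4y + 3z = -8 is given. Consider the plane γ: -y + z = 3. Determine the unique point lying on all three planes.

(5, -1, 2)

α: n·r = n·A gives 4x - y - 3z = 15.
Solving the 3×3 linear system 4x - y - 3z = 15, -2x + 4y + 3z = -8, -y + z = 3 (e.g. by elimination or Cramer's rule, determinant = 20) gives (5, -1, 2).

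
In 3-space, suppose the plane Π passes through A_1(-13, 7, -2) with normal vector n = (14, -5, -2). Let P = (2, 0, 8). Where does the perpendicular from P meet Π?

Π: n·r = n·A_1 gives 14x - 5y - 2z = -213.
Foot = P − λn with λ = (n·P − d)/|n|² = (12 − (-213))/225 = 1.
Foot = (2, 0, 8) − 1·(14, -5, -2) = (-12, 5, 10).

(-12, 5, 10)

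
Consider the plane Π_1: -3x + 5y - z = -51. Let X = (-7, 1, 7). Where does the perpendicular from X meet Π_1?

Foot = X − λn with λ = (n·X − d)/|n|² = (19 − (-51))/35 = 2.
Foot = (-7, 1, 7) − 2·(-3, 5, -1) = (-1, -9, 9).

(-1, -9, 9)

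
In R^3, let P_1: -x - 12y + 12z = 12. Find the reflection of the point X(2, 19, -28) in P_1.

(-2, -29, 20)

λ = (n·X − d)/|n|² = (-566 − 12)/289 = -2.
Reflection = X − 2λn = (2, 19, -28) − (-4)·(-1, -12, 12) = (-2, -29, 20).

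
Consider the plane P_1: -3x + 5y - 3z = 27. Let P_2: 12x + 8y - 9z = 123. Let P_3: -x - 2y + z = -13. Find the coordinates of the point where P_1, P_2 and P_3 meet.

(2, 0, -11)

Solving the 3×3 linear system -3x + 5y - 3z = 27, 12x + 8y - 9z = 123, -x - 2y + z = -13 (e.g. by elimination or Cramer's rule, determinant = 63) gives (2, 0, -11).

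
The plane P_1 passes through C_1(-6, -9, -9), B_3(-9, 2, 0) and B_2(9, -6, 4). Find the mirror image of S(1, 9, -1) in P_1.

(-7, -3, 11)

C_1B_3 = (-3, 11, 9), C_1B_2 = (15, 3, 13); a normal to P_1 is C_1B_3 × C_1B_2 = (116, 174, -174).
Using C_1: P_1 has equation 116x + 174y - 174z = -696.
λ = (n·S − d)/|n|² = (1856 − (-696))/74008 = 1/29.
Reflection = S − 2λn = (1, 9, -1) − (2/29)·(116, 174, -174) = (-7, -3, 11).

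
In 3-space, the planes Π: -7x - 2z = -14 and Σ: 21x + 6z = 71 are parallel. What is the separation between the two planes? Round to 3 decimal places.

Rescale Σ by 1/(-3): -7x - 2z = -71/3. Then distance = |-14 − (-71/3)| / √53 ≈ 1.328.

1.328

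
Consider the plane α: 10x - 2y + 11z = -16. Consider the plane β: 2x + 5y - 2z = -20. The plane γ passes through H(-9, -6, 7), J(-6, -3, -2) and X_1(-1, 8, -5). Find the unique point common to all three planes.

(-6, 0, 4)

HJ = (3, 3, -9), HX_1 = (8, 14, -12); a normal to γ is HJ × HX_1 = (90, -36, 18).
Using H: γ has equation 90x - 36y + 18z = -468.
Solving the 3×3 linear system 10x - 2y + 11z = -16, 2x + 5y - 2z = -20, 90x - 36y + 18z = -468 (e.g. by elimination or Cramer's rule, determinant = -5130) gives (-6, 0, 4).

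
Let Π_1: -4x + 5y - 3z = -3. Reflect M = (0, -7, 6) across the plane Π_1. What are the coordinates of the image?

(-8, 3, 0)

λ = (n·M − d)/|n|² = (-53 − (-3))/50 = -1.
Reflection = M − 2λn = (0, -7, 6) − (-2)·(-4, 5, -3) = (-8, 3, 0).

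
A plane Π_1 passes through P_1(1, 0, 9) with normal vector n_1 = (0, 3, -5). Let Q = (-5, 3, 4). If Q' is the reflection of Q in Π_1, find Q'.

(-5, -3, 14)

Π_1: n_1·r = n_1·P_1 gives 3y - 5z = -45.
λ = (n·Q − d)/|n|² = (-11 − (-45))/34 = 1.
Reflection = Q − 2λn = (-5, 3, 4) − 2·(0, 3, -5) = (-5, -3, 14).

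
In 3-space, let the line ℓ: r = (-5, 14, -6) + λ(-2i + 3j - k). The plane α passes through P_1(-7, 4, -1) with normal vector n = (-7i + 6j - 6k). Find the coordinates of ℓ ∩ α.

(-1, 8, -4)

α: n·r = n·P_1 gives -7x + 6y - 6z = 79.
Substitute r = (-5, 14, -6) + t(-2, 3, -1) into the plane: 155 + 38t = 79, so t = -2.
Intersection: (-5, 14, -6) + (-2)·(-2, 3, -1) = (-1, 8, -4).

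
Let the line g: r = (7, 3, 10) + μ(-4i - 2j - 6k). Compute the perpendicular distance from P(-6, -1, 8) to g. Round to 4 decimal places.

9.8198

Taking (7, 3, 10) on g with direction v = (-4, -2, -6): w = P − (7, 3, 10) = (-13, -4, -2), and w × v = (20, -70, 10).
Distance = |w × v| / |v| = √5400 / √56 ≈ 9.8198.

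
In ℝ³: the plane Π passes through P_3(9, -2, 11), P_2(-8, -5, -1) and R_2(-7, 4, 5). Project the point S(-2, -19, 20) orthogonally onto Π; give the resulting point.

(7, -10, 5)

P_3P_2 = (-17, -3, -12), P_3R_2 = (-16, 6, -6); a normal to Π is P_3P_2 × P_3R_2 = (90, 90, -150).
Using P_3: Π has equation 90x + 90y - 150z = -1020.
Foot = S − λn with λ = (n·S − d)/|n|² = (-4890 − (-1020))/38700 = -1/10.
Foot = (-2, -19, 20) − (-1/10)·(90, 90, -150) = (7, -10, 5).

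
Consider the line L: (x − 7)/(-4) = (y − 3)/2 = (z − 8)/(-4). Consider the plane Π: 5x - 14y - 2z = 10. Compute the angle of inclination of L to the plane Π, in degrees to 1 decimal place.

26.4

L has direction (-4, 2, -4) through (7, 3, 8).
sin θ = |n·v| / (|n||v|) = |-40| / (√225 · √36) = 0.44444.
θ ≈ 26.4°.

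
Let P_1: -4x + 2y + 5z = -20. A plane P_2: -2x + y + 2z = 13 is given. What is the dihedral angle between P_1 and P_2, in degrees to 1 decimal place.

cos θ = |n₁·n₂| / (|n₁||n₂|) = |20| / (√45 · √9).
θ = arccos(0.99381) ≈ 6.4°.

6.4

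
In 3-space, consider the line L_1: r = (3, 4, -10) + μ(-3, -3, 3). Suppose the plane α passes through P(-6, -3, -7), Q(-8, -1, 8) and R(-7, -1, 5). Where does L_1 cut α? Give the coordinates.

PQ = (-2, 2, 15), PR = (-1, 2, 12); a normal to α is PQ × PR = (-6, 9, -2).
Using P: α has equation -6x + 9y - 2z = 23.
Substitute r = (3, 4, -10) + t(-3, -3, 3) into the plane: 38 + (-15)t = 23, so t = 1.
Intersection: (3, 4, -10) + 1·(-3, -3, 3) = (0, 1, -7).

(0, 1, -7)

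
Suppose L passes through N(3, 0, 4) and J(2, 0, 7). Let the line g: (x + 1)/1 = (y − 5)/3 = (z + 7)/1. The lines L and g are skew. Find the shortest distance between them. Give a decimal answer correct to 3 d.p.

8.644

A direction vector for L is J − N = (-1, 0, 3).
g has direction (1, 3, 1) through (-1, 5, -7).
Common perpendicular direction n = (-1, 0, 3) × (1, 3, 1) = (-9, 4, -3).
With w = (-1, 5, -7) − (3, 0, 4) = (-4, 5, -11), w · n = 89.
Distance = |w · n| / |n| = |89| / √106 ≈ 8.644.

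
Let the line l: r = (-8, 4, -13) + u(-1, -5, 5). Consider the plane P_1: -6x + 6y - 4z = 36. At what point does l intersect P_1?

(-10, -6, -3)

Substitute r = (-8, 4, -13) + t(-1, -5, 5) into the plane: 124 + (-44)t = 36, so t = 2.
Intersection: (-8, 4, -13) + 2·(-1, -5, 5) = (-10, -6, -3).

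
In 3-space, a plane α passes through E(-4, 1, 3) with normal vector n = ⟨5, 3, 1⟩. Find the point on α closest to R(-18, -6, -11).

(-3, 3, -8)

α: n·r = n·E gives 5x + 3y + z = -14.
Foot = R − λn with λ = (n·R − d)/|n|² = (-119 − (-14))/35 = -3.
Foot = (-18, -6, -11) − (-3)·(5, 3, 1) = (-3, 3, -8).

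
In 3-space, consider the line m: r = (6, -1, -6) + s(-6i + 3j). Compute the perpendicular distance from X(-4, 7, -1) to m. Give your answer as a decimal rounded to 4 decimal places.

Taking (6, -1, -6) on m with direction v = (-6, 3, 0): w = X − (6, -1, -6) = (-10, 8, 5), and w × v = (-15, -30, 18).
Distance = |w × v| / |v| = √1449 / √45 ≈ 5.6745.

5.6745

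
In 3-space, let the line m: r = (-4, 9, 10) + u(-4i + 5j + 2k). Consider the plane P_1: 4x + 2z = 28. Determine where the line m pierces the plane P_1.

(4, -1, 6)

Substitute r = (-4, 9, 10) + t(-4, 5, 2) into the plane: 4 + (-12)t = 28, so t = -2.
Intersection: (-4, 9, 10) + (-2)·(-4, 5, 2) = (4, -1, 6).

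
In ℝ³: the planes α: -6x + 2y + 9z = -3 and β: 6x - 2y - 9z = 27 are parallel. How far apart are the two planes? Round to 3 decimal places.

2.182

Rescale β by 1/(-1): -6x + 2y + 9z = -27. Then distance = |-3 − (-27)| / √121 ≈ 2.182.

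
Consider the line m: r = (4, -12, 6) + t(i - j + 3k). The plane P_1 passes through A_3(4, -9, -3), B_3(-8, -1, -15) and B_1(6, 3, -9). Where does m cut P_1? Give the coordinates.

A_3B_3 = (-12, 8, -12), A_3B_1 = (2, 12, -6); a normal to P_1 is A_3B_3 × A_3B_1 = (96, -96, -160).
Using A_3: P_1 has equation 96x - 96y - 160z = 1728.
Substitute r = (4, -12, 6) + t(1, -1, 3) into the plane: 576 + (-288)t = 1728, so t = -4.
Intersection: (4, -12, 6) + (-4)·(1, -1, 3) = (0, -8, -6).

(0, -8, -6)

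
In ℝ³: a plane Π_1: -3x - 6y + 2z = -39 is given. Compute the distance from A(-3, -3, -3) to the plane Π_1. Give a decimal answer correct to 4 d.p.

8.5714

n·A − d = (-3)·(-3) + (-6)·(-3) + (2)·(-3) − (-39) = 60; |n| = √49.
Distance = |60| / √49 = 60/√49 ≈ 8.5714.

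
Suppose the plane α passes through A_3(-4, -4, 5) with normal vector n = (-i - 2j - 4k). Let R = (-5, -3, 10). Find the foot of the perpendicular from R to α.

(-6, -5, 6)

α: n·r = n·A_3 gives -x - 2y - 4z = -8.
Foot = R − λn with λ = (n·R − d)/|n|² = (-29 − (-8))/21 = -1.
Foot = (-5, -3, 10) − (-1)·(-1, -2, -4) = (-6, -5, 6).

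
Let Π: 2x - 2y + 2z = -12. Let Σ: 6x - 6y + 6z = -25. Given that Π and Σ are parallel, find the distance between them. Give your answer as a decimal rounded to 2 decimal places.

1.06

Rescale Σ by 1/3: 2x - 2y + 2z = -25/3. Then distance = |-12 − (-25/3)| / √12 ≈ 1.06.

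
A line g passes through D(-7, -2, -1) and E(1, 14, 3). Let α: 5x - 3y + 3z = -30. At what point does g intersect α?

A direction vector for g is E − D = (8, 16, 4).
Substitute r = (-7, -2, -1) + t(8, 16, 4) into the plane: -32 + 4t = -30, so t = 1/2.
Intersection: (-7, -2, -1) + (1/2)·(8, 16, 4) = (-3, 6, 1).

(-3, 6, 1)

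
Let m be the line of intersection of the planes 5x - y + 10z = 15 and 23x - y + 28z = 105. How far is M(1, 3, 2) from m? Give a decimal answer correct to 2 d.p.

6.15

Direction of m: (5, -1, 10) × (23, -1, 28) = (-18, 90, 18).
A point on m: solving the two plane equations with x = 7 gives (7, 0, -2).
Taking (7, 0, -2) on m with direction v = (-18, 90, 18): w = M − (7, 0, -2) = (-6, 3, 4), and w × v = (-306, 36, -486).
Distance = |w × v| / |v| = √331128 / √8748 ≈ 6.15.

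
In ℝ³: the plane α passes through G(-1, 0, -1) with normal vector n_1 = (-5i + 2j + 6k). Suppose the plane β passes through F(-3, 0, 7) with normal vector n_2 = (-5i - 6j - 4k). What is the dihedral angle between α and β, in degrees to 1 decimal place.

81.1

α: n_1·r = n_1·G gives -5x + 2y + 6z = -1.
β: n_2·r = n_2·F gives -5x - 6y - 4z = -13.
cos θ = |n₁·n₂| / (|n₁||n₂|) = |-11| / (√65 · √77).
θ = arccos(0.15549) ≈ 81.1°.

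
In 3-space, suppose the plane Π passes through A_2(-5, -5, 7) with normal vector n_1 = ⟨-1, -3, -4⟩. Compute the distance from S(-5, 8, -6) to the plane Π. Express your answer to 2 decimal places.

Π: n_1·r = n_1·A_2 gives -x - 3y - 4z = -8.
n·S − d = (-1)·(-5) + (-3)·(8) + (-4)·(-6) − (-8) = 13; |n| = √26.
Distance = |13| / √26 = 13/√26 ≈ 2.55.

2.55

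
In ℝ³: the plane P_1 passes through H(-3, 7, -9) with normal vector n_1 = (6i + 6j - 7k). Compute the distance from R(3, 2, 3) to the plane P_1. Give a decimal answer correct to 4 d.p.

P_1: n_1·r = n_1·H gives 6x + 6y - 7z = 87.
n·R − d = (6)·(3) + (6)·(2) + (-7)·(3) − 87 = -78; |n| = √121.
Distance = |-78| / √121 = 78/√121 ≈ 7.0909.

7.0909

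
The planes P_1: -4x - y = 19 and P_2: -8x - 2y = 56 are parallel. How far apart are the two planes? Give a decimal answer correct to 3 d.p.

2.183

Rescale P_2 by 1/2: -4x - y = 28. Then distance = |19 − 28| / √17 ≈ 2.183.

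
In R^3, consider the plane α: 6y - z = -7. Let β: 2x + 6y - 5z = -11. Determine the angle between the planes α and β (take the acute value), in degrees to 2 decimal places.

cos θ = |n₁·n₂| / (|n₁||n₂|) = |41| / (√37 · √65).
θ = arccos(0.83604) ≈ 33.28°.

33.28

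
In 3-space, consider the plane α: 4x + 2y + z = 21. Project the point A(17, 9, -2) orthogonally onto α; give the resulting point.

(5, 3, -5)

Foot = A − λn with λ = (n·A − d)/|n|² = (84 − 21)/21 = 3.
Foot = (17, 9, -2) − 3·(4, 2, 1) = (5, 3, -5).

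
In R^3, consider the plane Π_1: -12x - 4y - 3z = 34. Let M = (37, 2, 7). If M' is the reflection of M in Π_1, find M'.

(-35, -22, -11)

λ = (n·M − d)/|n|² = (-473 − 34)/169 = -3.
Reflection = M − 2λn = (37, 2, 7) − (-6)·(-12, -4, -3) = (-35, -22, -11).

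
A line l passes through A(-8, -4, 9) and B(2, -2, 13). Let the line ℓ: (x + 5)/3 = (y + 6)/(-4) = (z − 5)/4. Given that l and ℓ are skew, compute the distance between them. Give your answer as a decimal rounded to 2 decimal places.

A direction vector for l is B − A = (10, 2, 4).
ℓ has direction (3, -4, 4) through (-5, -6, 5).
Common perpendicular direction n = (10, 2, 4) × (3, -4, 4) = (24, -28, -46).
With w = (-5, -6, 5) − (-8, -4, 9) = (3, -2, -4), w · n = 312.
Distance = |w · n| / |n| = |312| / √3476 ≈ 5.29.

5.29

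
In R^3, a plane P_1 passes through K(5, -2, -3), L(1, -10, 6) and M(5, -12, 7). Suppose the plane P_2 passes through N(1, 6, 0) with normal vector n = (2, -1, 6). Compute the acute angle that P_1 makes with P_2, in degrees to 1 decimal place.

53.3

KL = (-4, -8, 9), KM = (0, -10, 10); a normal to P_1 is KL × KM = (10, 40, 40).
Using K: P_1 has equation 10x + 40y + 40z = -150.
P_2: n·r = n·N gives 2x - y + 6z = -4.
cos θ = |n₁·n₂| / (|n₁||n₂|) = |220| / (√3300 · √41).
θ = arccos(0.59810) ≈ 53.3°.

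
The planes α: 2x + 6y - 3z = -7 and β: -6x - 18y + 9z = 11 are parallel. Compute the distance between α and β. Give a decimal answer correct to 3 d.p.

Rescale β by 1/(-3): 2x + 6y - 3z = -11/3. Then distance = |-7 − (-11/3)| / √49 ≈ 0.476.

0.476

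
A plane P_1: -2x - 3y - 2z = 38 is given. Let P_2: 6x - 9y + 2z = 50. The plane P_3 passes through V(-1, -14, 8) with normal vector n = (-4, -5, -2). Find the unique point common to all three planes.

(-2, -8, -5)

P_3: n·r = n·V gives -4x - 5y - 2z = 58.
Solving the 3×3 linear system -2x - 3y - 2z = 38, 6x - 9y + 2z = 50, -4x - 5y - 2z = 58 (e.g. by elimination or Cramer's rule, determinant = 64) gives (-2, -8, -5).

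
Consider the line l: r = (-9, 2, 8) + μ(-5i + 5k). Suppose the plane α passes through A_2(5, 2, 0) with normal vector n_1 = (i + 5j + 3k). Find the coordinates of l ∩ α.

(-4, 2, 3)

α: n_1·r = n_1·A_2 gives x + 5y + 3z = 15.
Substitute r = (-9, 2, 8) + t(-5, 0, 5) into the plane: 25 + 10t = 15, so t = -1.
Intersection: (-9, 2, 8) + (-1)·(-5, 0, 5) = (-4, 2, 3).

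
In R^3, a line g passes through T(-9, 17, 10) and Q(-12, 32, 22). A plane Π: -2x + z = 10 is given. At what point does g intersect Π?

(-6, 2, -2)

A direction vector for g is Q − T = (-3, 15, 12).
Substitute r = (-9, 17, 10) + t(-3, 15, 12) into the plane: 28 + 18t = 10, so t = -1.
Intersection: (-9, 17, 10) + (-1)·(-3, 15, 12) = (-6, 2, -2).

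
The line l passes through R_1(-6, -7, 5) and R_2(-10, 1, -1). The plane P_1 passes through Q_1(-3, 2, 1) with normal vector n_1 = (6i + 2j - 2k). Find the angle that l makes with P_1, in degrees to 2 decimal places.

3.21

A direction vector for l is R_2 − R_1 = (-4, 8, -6).
P_1: n_1·r = n_1·Q_1 gives 6x + 2y - 2z = -16.
sin θ = |n·v| / (|n||v|) = |4| / (√44 · √116) = 0.05599.
θ ≈ 3.21°.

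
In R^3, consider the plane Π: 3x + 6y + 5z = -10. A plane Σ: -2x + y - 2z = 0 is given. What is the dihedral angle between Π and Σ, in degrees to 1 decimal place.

66.5

cos θ = |n₁·n₂| / (|n₁||n₂|) = |-10| / (√70 · √9).
θ = arccos(0.39841) ≈ 66.5°.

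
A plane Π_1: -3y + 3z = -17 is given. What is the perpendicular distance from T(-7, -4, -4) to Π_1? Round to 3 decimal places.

4.007

n·T − d = (0)·(-7) + (-3)·(-4) + (3)·(-4) − (-17) = 17; |n| = √18.
Distance = |17| / √18 = 17/√18 ≈ 4.007.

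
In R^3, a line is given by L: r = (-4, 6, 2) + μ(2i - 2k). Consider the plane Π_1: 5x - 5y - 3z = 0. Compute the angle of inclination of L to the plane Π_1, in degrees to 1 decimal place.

47.4

sin θ = |n·v| / (|n||v|) = |16| / (√59 · √8) = 0.73646.
θ ≈ 47.4°.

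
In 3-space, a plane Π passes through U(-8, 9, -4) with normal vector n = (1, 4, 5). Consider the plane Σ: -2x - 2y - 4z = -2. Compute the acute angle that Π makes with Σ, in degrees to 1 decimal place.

19.1

Π: n·r = n·U gives x + 4y + 5z = 8.
cos θ = |n₁·n₂| / (|n₁||n₂|) = |-30| / (√42 · √24).
θ = arccos(0.94491) ≈ 19.1°.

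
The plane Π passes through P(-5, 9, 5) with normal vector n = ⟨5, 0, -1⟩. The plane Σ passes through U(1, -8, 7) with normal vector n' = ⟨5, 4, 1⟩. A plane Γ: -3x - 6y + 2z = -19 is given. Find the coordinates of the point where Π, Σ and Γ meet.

(-7, 5, -5)

Π: n·r = n·P gives 5x - z = -30.
Σ: n'·r = n'·U gives 5x + 4y + z = -20.
Solving the 3×3 linear system 5x - z = -30, 5x + 4y + z = -20, -3x - 6y + 2z = -19 (e.g. by elimination or Cramer's rule, determinant = 88) gives (-7, 5, -5).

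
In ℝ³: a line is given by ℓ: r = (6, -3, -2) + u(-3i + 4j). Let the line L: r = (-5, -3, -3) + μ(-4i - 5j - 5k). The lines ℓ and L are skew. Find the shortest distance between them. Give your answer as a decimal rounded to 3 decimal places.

Common perpendicular direction n = (-3, 4, 0) × (-4, -5, -5) = (-20, -15, 31).
With w = (-5, -3, -3) − (6, -3, -2) = (-11, 0, -1), w · n = 189.
Distance = |w · n| / |n| = |189| / √1586 ≈ 4.746.

4.746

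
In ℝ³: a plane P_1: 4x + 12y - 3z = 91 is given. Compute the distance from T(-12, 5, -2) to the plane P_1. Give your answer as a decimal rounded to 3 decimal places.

5.615

n·T − d = (4)·(-12) + (12)·(5) + (-3)·(-2) − 91 = -73; |n| = √169.
Distance = |-73| / √169 = 73/√169 ≈ 5.615.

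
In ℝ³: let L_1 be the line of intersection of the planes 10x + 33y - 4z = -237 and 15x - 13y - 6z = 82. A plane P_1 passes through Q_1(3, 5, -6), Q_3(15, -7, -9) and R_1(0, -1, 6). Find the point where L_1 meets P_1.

Direction of L_1: (10, 33, -4) × (15, -13, -6) = (-250, 0, -625).
A point on L_1: solving the two plane equations with x = 11 gives (11, -7, 29).
Q_1Q_3 = (12, -12, -3), Q_1R_1 = (-3, -6, 12); a normal to P_1 is Q_1Q_3 × Q_1R_1 = (-162, -135, -108).
Using Q_1: P_1 has equation -162x - 135y - 108z = -513.
Substitute r = (11, -7, 29) + t(-250, 0, -625) into the plane: -3969 + 108000t = -513, so t = 4/125.
Intersection: (11, -7, 29) + (4/125)·(-250, 0, -625) = (3, -7, 9).

(3, -7, 9)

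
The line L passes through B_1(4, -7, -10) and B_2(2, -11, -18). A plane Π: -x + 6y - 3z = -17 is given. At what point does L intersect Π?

(5, -5, -6)

A direction vector for L is B_2 − B_1 = (-2, -4, -8).
Substitute r = (4, -7, -10) + t(-2, -4, -8) into the plane: -16 + 2t = -17, so t = -1/2.
Intersection: (4, -7, -10) + (-1/2)·(-2, -4, -8) = (5, -5, -6).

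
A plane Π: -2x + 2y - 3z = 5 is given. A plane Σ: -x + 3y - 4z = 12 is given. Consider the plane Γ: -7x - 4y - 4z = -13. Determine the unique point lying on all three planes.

Solving the 3×3 linear system -2x + 2y - 3z = 5, -x + 3y - 4z = 12, -7x - 4y - 4z = -13 (e.g. by elimination or Cramer's rule, determinant = 29) gives (3, 1, -3).

(3, 1, -3)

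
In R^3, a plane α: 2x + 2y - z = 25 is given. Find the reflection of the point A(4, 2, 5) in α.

(12, 10, 1)

λ = (n·A − d)/|n|² = (7 − 25)/9 = -2.
Reflection = A − 2λn = (4, 2, 5) − (-4)·(2, 2, -1) = (12, 10, 1).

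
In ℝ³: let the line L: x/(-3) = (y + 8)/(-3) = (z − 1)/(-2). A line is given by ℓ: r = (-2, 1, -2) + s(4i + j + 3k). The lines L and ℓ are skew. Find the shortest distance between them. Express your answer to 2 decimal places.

L has direction (-3, -3, -2) through (0, -8, 1).
Common perpendicular direction n = (-3, -3, -2) × (4, 1, 3) = (-7, 1, 9).
With w = (-2, 1, -2) − (0, -8, 1) = (-2, 9, -3), w · n = -4.
Distance = |w · n| / |n| = |-4| / √131 ≈ 0.35.

0.35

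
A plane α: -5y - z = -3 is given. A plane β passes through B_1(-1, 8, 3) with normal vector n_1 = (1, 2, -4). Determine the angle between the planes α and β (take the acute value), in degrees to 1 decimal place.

β: n_1·r = n_1·B_1 gives x + 2y - 4z = 3.
cos θ = |n₁·n₂| / (|n₁||n₂|) = |-6| / (√26 · √21).
θ = arccos(0.25678) ≈ 75.1°.

75.1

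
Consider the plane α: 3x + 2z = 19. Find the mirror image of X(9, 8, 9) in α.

(-3, 8, 1)

λ = (n·X − d)/|n|² = (45 − 19)/13 = 2.
Reflection = X − 2λn = (9, 8, 9) − 4·(3, 0, 2) = (-3, 8, 1).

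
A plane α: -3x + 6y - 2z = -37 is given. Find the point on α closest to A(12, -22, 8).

Foot = A − λn with λ = (n·A − d)/|n|² = (-184 − (-37))/49 = -3.
Foot = (12, -22, 8) − (-3)·(-3, 6, -2) = (3, -4, 2).

(3, -4, 2)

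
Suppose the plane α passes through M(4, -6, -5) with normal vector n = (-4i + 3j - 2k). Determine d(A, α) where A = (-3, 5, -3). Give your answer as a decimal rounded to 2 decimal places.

10.58

α: n·r = n·M gives -4x + 3y - 2z = -24.
n·A − d = (-4)·(-3) + (3)·(5) + (-2)·(-3) − (-24) = 57; |n| = √29.
Distance = |57| / √29 = 57/√29 ≈ 10.58.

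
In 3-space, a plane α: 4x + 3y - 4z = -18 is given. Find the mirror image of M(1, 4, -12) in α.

(-15, -8, 4)

λ = (n·M − d)/|n|² = (64 − (-18))/41 = 2.
Reflection = M − 2λn = (1, 4, -12) − 4·(4, 3, -4) = (-15, -8, 4).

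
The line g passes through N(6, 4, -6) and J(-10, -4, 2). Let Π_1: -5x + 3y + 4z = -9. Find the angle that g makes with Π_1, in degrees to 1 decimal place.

A direction vector for g is J − N = (-16, -8, 8).
sin θ = |n·v| / (|n||v|) = |88| / (√50 · √384) = 0.63509.
θ ≈ 39.4°.

39.4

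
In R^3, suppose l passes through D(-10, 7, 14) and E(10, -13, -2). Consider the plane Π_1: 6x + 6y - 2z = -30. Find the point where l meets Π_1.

(0, -3, 6)

A direction vector for l is E − D = (20, -20, -16).
Substitute r = (-10, 7, 14) + t(20, -20, -16) into the plane: -46 + 32t = -30, so t = 1/2.
Intersection: (-10, 7, 14) + (1/2)·(20, -20, -16) = (0, -3, 6).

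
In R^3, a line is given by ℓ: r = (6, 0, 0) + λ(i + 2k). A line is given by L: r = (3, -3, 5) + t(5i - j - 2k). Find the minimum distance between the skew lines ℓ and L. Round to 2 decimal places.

3.85

Common perpendicular direction n = (1, 0, 2) × (5, -1, -2) = (2, 12, -1).
With w = (3, -3, 5) − (6, 0, 0) = (-3, -3, 5), w · n = -47.
Distance = |w · n| / |n| = |-47| / √149 ≈ 3.85.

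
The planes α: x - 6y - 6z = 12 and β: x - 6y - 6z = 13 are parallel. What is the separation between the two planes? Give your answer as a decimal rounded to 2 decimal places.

Same normal n = (1, -6, -6) with |n| = √73; distance = |12 − 13| / |n| = 1/√73 ≈ 0.12.

0.12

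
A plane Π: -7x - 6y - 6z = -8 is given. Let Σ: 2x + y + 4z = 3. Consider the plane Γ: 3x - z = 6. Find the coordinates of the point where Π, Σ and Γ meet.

Solving the 3×3 linear system -7x - 6y - 6z = -8, 2x + y + 4z = 3, 3x - z = 6 (e.g. by elimination or Cramer's rule, determinant = -59) gives (2, -1, 0).

(2, -1, 0)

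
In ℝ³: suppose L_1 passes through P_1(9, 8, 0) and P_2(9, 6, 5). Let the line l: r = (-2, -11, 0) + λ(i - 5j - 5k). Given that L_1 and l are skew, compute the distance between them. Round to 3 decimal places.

A direction vector for L_1 is P_2 − P_1 = (0, -2, 5).
Common perpendicular direction n = (0, -2, 5) × (1, -5, -5) = (35, 5, 2).
With w = (-2, -11, 0) − (9, 8, 0) = (-11, -19, 0), w · n = -480.
Distance = |w · n| / |n| = |-480| / √1254 ≈ 13.555.

13.555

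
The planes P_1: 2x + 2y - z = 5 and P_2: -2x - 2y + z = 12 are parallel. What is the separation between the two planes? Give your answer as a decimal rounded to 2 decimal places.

Rescale P_2 by 1/(-1): 2x + 2y - z = -12. Then distance = |5 − (-12)| / √9 ≈ 5.67.

5.67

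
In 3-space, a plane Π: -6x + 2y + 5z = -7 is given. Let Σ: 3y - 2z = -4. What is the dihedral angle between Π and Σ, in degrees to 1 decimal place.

cos θ = |n₁·n₂| / (|n₁||n₂|) = |-4| / (√65 · √13).
θ = arccos(0.13760) ≈ 82.1°.

82.1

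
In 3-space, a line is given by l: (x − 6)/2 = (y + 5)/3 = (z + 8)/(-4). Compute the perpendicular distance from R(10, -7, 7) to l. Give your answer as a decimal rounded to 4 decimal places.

l has direction (2, 3, -4) through (6, -5, -8).
Taking (6, -5, -8) on l with direction v = (2, 3, -4): w = R − (6, -5, -8) = (4, -2, 15), and w × v = (-37, 46, 16).
Distance = |w × v| / |v| = √3741 / √29 ≈ 11.3578.

11.3578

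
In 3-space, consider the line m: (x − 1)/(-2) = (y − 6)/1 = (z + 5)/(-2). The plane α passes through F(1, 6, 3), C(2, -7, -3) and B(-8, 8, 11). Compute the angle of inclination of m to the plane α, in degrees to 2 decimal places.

m has direction (-2, 1, -2) through (1, 6, -5).
FC = (1, -13, -6), FB = (-9, 2, 8); a normal to α is FC × FB = (-92, 46, -115).
Using F: α has equation -92x + 46y - 115z = -161.
sin θ = |n·v| / (|n||v|) = |460| / (√23805 · √9) = 0.99381.
θ ≈ 83.62°.

83.62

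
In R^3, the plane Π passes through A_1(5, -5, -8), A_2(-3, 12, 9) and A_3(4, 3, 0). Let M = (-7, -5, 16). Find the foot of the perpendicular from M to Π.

(-7, 7, 4)

A_1A_2 = (-8, 17, 17), A_1A_3 = (-1, 8, 8); a normal to Π is A_1A_2 × A_1A_3 = (0, 47, -47).
Using A_1: Π has equation 47y - 47z = 141.
Foot = M − λn with λ = (n·M − d)/|n|² = (-987 − 141)/4418 = -12/47.
Foot = (-7, -5, 16) − (-12/47)·(0, 47, -47) = (-7, 7, 4).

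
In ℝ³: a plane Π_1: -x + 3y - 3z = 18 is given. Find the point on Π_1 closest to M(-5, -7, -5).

Foot = M − λn with λ = (n·M − d)/|n|² = (-1 − 18)/19 = -1.
Foot = (-5, -7, -5) − (-1)·(-1, 3, -3) = (-6, -4, -8).

(-6, -4, -8)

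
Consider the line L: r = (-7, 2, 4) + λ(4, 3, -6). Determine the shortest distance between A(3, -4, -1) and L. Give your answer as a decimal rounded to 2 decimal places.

Taking (-7, 2, 4) on L with direction v = (4, 3, -6): w = A − (-7, 2, 4) = (10, -6, -5), and w × v = (51, 40, 54).
Distance = |w × v| / |v| = √7117 / √61 ≈ 10.80.

10.80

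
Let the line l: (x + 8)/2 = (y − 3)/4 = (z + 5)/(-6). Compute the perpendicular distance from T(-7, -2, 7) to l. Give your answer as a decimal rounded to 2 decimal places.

5.04

l has direction (2, 4, -6) through (-8, 3, -5).
Taking (-8, 3, -5) on l with direction v = (2, 4, -6): w = T − (-8, 3, -5) = (1, -5, 12), and w × v = (-18, 30, 14).
Distance = |w × v| / |v| = √1420 / √56 ≈ 5.04.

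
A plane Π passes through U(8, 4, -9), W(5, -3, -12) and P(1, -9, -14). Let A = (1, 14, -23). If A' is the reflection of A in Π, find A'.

(13, -4, 7)

UW = (-3, -7, -3), UP = (-7, -13, -5); a normal to Π is UW × UP = (-4, 6, -10).
Using U: Π has equation -4x + 6y - 10z = 82.
λ = (n·A − d)/|n|² = (310 − 82)/152 = 3/2.
Reflection = A − 2λn = (1, 14, -23) − 3·(-4, 6, -10) = (13, -4, 7).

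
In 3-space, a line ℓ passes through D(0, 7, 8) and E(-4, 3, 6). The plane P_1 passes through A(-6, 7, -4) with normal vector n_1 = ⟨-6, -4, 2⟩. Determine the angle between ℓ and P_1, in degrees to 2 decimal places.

53.30

A direction vector for ℓ is E − D = (-4, -4, -2).
P_1: n_1·r = n_1·A gives -6x - 4y + 2z = 0.
sin θ = |n·v| / (|n||v|) = |36| / (√56 · √36) = 0.80178.
θ ≈ 53.30°.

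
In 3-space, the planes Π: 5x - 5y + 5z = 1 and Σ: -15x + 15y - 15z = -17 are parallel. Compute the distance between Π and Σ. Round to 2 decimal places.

0.54

Rescale Σ by 1/(-3): 5x - 5y + 5z = 17/3. Then distance = |1 − (17/3)| / √75 ≈ 0.54.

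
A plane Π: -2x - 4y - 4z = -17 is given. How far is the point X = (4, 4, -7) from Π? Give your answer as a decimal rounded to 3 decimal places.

3.500

n·X − d = (-2)·(4) + (-4)·(4) + (-4)·(-7) − (-17) = 21; |n| = √36.
Distance = |21| / √36 = 21/√36 ≈ 3.500.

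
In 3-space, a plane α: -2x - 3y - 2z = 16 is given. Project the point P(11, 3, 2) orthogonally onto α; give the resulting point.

Foot = P − λn with λ = (n·P − d)/|n|² = (-35 − 16)/17 = -3.
Foot = (11, 3, 2) − (-3)·(-2, -3, -2) = (5, -6, -4).

(5, -6, -4)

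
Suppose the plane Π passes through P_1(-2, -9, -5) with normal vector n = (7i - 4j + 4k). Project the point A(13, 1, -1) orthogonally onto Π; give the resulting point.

Π: n·r = n·P_1 gives 7x - 4y + 4z = 2.
Foot = A − λn with λ = (n·A − d)/|n|² = (83 − 2)/81 = 1.
Foot = (13, 1, -1) − 1·(7, -4, 4) = (6, 5, -5).

(6, 5, -5)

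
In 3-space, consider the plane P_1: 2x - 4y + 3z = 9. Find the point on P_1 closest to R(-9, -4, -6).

Foot = R − λn with λ = (n·R − d)/|n|² = (-20 − 9)/29 = -1.
Foot = (-9, -4, -6) − (-1)·(2, -4, 3) = (-7, -8, -3).

(-7, -8, -3)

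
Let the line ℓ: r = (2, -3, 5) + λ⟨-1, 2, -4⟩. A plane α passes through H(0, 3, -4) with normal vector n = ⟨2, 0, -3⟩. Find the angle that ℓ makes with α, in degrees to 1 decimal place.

α: n·r = n·H gives 2x - 3z = 12.
sin θ = |n·v| / (|n||v|) = |10| / (√13 · √21) = 0.60523.
θ ≈ 37.2°.

37.2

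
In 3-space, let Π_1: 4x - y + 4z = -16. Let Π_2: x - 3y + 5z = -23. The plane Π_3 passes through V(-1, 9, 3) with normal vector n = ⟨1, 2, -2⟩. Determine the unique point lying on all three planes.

Π_3: n·r = n·V gives x + 2y - 2z = 11.
Solving the 3×3 linear system 4x - y + 4z = -16, x - 3y + 5z = -23, x + 2y - 2z = 11 (e.g. by elimination or Cramer's rule, determinant = -3) gives (-1, 4, -2).

(-1, 4, -2)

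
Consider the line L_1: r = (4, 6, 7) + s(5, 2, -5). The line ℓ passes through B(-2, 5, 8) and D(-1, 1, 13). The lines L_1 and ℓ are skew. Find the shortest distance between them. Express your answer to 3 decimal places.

1.765

A direction vector for ℓ is D − B = (1, -4, 5).
Common perpendicular direction n = (5, 2, -5) × (1, -4, 5) = (-10, -30, -22).
With w = (-2, 5, 8) − (4, 6, 7) = (-6, -1, 1), w · n = 68.
Distance = |w · n| / |n| = |68| / √1484 ≈ 1.765.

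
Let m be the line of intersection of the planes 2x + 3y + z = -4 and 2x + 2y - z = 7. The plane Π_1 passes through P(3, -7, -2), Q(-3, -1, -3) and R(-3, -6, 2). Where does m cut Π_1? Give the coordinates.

(-3, 3, -7)

Direction of m: (2, 3, 1) × (2, 2, -1) = (-5, 4, -2).
A point on m: solving the two plane equations with x = -13 gives (-13, 11, -11).
PQ = (-6, 6, -1), PR = (-6, 1, 4); a normal to Π_1 is PQ × PR = (25, 30, 30).
Using P: Π_1 has equation 25x + 30y + 30z = -195.
Substitute r = (-13, 11, -11) + t(-5, 4, -2) into the plane: -325 + (-65)t = -195, so t = -2.
Intersection: (-13, 11, -11) + (-2)·(-5, 4, -2) = (-3, 3, -7).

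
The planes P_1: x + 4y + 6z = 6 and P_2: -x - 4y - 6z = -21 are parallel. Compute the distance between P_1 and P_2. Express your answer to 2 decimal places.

Rescale P_2 by 1/(-1): x + 4y + 6z = 21. Then distance = |6 − 21| / √53 ≈ 2.06.

2.06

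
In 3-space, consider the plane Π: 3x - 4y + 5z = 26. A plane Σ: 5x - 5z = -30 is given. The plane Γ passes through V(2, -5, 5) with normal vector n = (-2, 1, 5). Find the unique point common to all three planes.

(-3, -5, 3)

Γ: n·r = n·V gives -2x + y + 5z = 16.
Solving the 3×3 linear system 3x - 4y + 5z = 26, 5x - 5z = -30, -2x + y + 5z = 16 (e.g. by elimination or Cramer's rule, determinant = 100) gives (-3, -5, 3).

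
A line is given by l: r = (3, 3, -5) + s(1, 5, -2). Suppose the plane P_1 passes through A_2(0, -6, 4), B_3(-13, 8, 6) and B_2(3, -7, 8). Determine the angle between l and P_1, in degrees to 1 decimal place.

A_2B_3 = (-13, 14, 2), A_2B_2 = (3, -1, 4); a normal to P_1 is A_2B_3 × A_2B_2 = (58, 58, -29).
Using A_2: P_1 has equation 58x + 58y - 29z = -464.
sin θ = |n·v| / (|n||v|) = |406| / (√7569 · √30) = 0.85201.
θ ≈ 58.4°.

58.4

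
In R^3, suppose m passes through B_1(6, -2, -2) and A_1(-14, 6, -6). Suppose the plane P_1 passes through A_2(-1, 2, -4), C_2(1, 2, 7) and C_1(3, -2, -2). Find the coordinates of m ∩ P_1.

A direction vector for m is A_1 − B_1 = (-20, 8, -4).
A_2C_2 = (2, 0, 11), A_2C_1 = (4, -4, 2); a normal to P_1 is A_2C_2 × A_2C_1 = (44, 40, -8).
Using A_2: P_1 has equation 44x + 40y - 8z = 68.
Substitute r = (6, -2, -2) + t(-20, 8, -4) into the plane: 200 + (-528)t = 68, so t = 1/4.
Intersection: (6, -2, -2) + (1/4)·(-20, 8, -4) = (1, 0, -3).

(1, 0, -3)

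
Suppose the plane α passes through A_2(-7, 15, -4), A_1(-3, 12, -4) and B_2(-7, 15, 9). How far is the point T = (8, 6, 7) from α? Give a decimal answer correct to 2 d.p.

1.80

A_2A_1 = (4, -3, 0), A_2B_2 = (0, 0, 13); a normal to α is A_2A_1 × A_2B_2 = (-39, -52, 0).
Using A_2: α has equation -39x - 52y = -507.
n·T − d = (-39)·(8) + (-52)·(6) + (0)·(7) − (-507) = -117; |n| = √4225.
Distance = |-117| / √4225 = 117/√4225 ≈ 1.80.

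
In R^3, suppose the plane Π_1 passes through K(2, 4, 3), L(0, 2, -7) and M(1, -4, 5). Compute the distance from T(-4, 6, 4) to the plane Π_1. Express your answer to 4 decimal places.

KL = (-2, -2, -10), KM = (-1, -8, 2); a normal to Π_1 is KL × KM = (-84, 14, 14).
Using K: Π_1 has equation -84x + 14y + 14z = -70.
n·T − d = (-84)·(-4) + (14)·(6) + (14)·(4) − (-70) = 546; |n| = √7448.
Distance = |546| / √7448 = 546/√7448 ≈ 6.3266.

6.3266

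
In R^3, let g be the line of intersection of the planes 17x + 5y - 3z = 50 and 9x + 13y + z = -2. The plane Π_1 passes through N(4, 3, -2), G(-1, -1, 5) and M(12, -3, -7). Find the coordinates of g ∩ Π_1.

Direction of g: (17, 5, -3) × (9, 13, 1) = (44, -44, 176).
A point on g: solving the two plane equations with x = 3 gives (3, -2, -3).
NG = (-5, -4, 7), NM = (8, -6, -5); a normal to Π_1 is NG × NM = (62, 31, 62).
Using N: Π_1 has equation 62x + 31y + 62z = 217.
Substitute r = (3, -2, -3) + t(44, -44, 176) into the plane: -62 + 12276t = 217, so t = 1/44.
Intersection: (3, -2, -3) + (1/44)·(44, -44, 176) = (4, -3, 1).

(4, -3, 1)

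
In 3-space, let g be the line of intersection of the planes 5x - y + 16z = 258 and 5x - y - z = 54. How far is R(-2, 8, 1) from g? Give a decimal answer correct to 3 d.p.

Direction of g: (5, -1, 16) × (5, -1, -1) = (17, 85, 0).
A point on g: solving the two plane equations with x = 12 gives (12, -6, 12).
Taking (12, -6, 12) on g with direction v = (17, 85, 0): w = R − (12, -6, 12) = (-14, 14, -11), and w × v = (935, -187, -1428).
Distance = |w × v| / |v| = √2948378 / √7514 ≈ 19.809.

19.809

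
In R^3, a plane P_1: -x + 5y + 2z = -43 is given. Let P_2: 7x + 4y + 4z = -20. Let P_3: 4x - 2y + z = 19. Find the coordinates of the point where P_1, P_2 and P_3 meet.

Solving the 3×3 linear system -x + 5y + 2z = -43, 7x + 4y + 4z = -20, 4x - 2y + z = 19 (e.g. by elimination or Cramer's rule, determinant = -27) gives (4, -5, -7).

(4, -5, -7)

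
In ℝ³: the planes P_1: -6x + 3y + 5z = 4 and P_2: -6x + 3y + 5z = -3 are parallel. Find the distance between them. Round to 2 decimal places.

0.84

Same normal n = (-6, 3, 5) with |n| = √70; distance = |4 − (-3)| / |n| = 7/√70 ≈ 0.84.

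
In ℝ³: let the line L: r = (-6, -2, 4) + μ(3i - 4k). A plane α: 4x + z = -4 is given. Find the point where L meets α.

Substitute r = (-6, -2, 4) + t(3, 0, -4) into the plane: -20 + 8t = -4, so t = 2.
Intersection: (-6, -2, 4) + 2·(3, 0, -4) = (0, -2, -4).

(0, -2, -4)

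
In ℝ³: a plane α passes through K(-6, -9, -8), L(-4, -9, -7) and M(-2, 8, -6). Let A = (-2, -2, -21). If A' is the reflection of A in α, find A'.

(-14, -2, 3)

KL = (2, 0, 1), KM = (4, 17, 2); a normal to α is KL × KM = (-17, 0, 34).
Using K: α has equation -17x + 34z = -170.
λ = (n·A − d)/|n|² = (-680 − (-170))/1445 = -6/17.
Reflection = A − 2λn = (-2, -2, -21) − (-12/17)·(-17, 0, 34) = (-14, -2, 3).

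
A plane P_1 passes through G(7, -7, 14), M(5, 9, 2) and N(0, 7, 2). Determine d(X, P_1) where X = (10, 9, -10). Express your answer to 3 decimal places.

10.643

GM = (-2, 16, -12), GN = (-7, 14, -12); a normal to P_1 is GM × GN = (-24, 60, 84).
Using G: P_1 has equation -24x + 60y + 84z = 588.
n·X − d = (-24)·(10) + (60)·(9) + (84)·(-10) − 588 = -1128; |n| = √11232.
Distance = |-1128| / √11232 = 1128/√11232 ≈ 10.643.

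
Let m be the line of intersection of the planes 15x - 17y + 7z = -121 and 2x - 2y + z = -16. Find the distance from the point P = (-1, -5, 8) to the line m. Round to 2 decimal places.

11.14

Direction of m: (15, -17, 7) × (2, -2, 1) = (-3, -1, 4).
A point on m: solving the two plane equations with x = -3 gives (-3, 2, -6).
Taking (-3, 2, -6) on m with direction v = (-3, -1, 4): w = P − (-3, 2, -6) = (2, -7, 14), and w × v = (-14, -50, -23).
Distance = |w × v| / |v| = √3225 / √26 ≈ 11.14.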